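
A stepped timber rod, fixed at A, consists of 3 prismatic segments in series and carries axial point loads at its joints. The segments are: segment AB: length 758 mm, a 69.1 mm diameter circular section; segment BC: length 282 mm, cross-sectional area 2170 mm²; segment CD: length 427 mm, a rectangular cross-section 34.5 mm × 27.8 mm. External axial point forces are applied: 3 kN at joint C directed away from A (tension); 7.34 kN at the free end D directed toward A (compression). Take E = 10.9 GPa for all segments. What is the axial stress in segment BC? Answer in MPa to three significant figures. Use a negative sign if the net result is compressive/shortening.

-2.00 MPa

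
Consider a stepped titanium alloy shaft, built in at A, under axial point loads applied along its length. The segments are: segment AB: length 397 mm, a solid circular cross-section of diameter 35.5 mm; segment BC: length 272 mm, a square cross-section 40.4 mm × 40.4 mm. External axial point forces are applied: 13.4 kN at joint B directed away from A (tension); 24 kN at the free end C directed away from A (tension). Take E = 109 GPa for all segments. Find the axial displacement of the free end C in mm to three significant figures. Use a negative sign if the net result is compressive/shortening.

Internal axial forces (sectioning from the free end, tension +): N_BC = 24 kN, N_AB = 37.4 kN.
A_AB = 989.8 mm².
A_BC = 1632 mm².
δ_AB = 37400·397/(989.8·109000) = 0.1376 mm
δ_BC = 24000·272/(1632·109000) = 0.03669 mm
δ = Σδ_i = 0.1743 mm.

0.174 mm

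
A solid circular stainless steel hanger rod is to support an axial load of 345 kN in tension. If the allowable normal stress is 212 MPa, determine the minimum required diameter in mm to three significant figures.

Required area A ≥ P/σ_allow = 345000/212 = 1627 mm².
For a solid circular section, d ≥ √(4A/π) = 45.52 mm.

45.5 mm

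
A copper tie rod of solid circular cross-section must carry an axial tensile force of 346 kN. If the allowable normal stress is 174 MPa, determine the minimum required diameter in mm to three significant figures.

50.3 mm

Required area A ≥ P/σ_allow = 346000/174 = 1989 mm².
For a solid circular section, d ≥ √(4A/π) = 50.32 mm.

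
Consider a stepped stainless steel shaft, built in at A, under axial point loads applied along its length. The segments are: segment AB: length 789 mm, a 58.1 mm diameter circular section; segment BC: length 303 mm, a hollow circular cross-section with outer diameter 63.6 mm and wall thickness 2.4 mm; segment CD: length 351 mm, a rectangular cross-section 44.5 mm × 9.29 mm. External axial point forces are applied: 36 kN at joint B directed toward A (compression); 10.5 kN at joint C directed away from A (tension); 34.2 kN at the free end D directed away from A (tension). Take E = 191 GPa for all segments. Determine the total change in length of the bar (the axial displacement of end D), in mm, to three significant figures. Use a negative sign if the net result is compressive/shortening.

Internal axial forces (sectioning from the free end, tension +): N_CD = 34.2 kN, N_BC = 44.7 kN, N_AB = 8.7 kN.
A_AB = 2651 mm².
A_BC = 461.4 mm².
A_CD = 413.4 mm².
δ_AB = 8700·789/(2651·191000) = 0.01356 mm
δ_BC = 44700·303/(461.4·191000) = 0.1537 mm
δ_CD = 34200·351/(413.4·191000) = 0.152 mm
δ = Σδ_i = 0.3193 mm.

0.319 mm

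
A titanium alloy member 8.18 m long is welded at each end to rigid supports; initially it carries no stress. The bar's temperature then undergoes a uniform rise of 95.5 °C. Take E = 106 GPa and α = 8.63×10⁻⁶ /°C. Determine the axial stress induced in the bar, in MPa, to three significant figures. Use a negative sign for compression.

-87.4 MPa

Free thermal expansion αLΔT = 8.63e-6 · 8180 · 95.5 = 6.742 mm.
The walls impose strain ε = −(6.742)/8180 = -8.2417e-04; σ = Eε = 106000 · -8.2417e-04 = -87.36 MPa.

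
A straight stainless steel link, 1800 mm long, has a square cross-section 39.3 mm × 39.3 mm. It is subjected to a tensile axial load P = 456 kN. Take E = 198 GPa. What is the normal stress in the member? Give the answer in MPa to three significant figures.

295 MPa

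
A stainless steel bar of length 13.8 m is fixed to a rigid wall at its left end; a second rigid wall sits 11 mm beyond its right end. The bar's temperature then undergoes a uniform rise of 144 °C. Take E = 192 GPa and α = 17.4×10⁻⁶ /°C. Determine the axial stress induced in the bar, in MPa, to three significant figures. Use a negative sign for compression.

-328 MPa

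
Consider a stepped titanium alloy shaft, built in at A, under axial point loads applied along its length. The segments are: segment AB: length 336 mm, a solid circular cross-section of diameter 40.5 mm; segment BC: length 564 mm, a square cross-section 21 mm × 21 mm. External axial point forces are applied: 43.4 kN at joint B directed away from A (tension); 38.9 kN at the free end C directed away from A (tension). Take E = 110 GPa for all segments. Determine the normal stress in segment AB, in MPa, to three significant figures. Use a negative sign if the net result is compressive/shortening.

63.9 MPa

Internal axial forces (sectioning from the free end, tension +): N_BC = 38.9 kN, N_AB = 82.3 kN.
A_AB = 1288 mm².
σ_AB = N_AB/A_AB = 82300/1288 = 63.89 MPa.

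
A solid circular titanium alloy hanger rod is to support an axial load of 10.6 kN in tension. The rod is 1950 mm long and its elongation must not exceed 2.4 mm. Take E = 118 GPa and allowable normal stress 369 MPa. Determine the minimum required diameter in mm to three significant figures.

Required area A ≥ P/σ_allow = 10600/369 = 28.73 mm².
For a solid circular section, d ≥ √(4A/π) = 6.048 mm.
Elongation limit: A ≥ PL/(Eδ_allow) = 10600·1950/(118000·2.4) = 72.99 mm² ⇒ d ≥ 9.64 mm.
The elongation limit governs.

9.64 mm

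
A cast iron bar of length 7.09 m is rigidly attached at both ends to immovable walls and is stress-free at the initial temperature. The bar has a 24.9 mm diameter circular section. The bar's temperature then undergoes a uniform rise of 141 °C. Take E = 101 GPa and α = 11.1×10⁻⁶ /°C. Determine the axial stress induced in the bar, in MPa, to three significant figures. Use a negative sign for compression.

-158 MPa

Free thermal expansion αLΔT = 11.1e-6 · 7090 · 141 = 11.1 mm.
The walls impose strain ε = −(11.1)/7090 = -1.5651e-03; σ = Eε = 101000 · -1.5651e-03 = -158.1 MPa.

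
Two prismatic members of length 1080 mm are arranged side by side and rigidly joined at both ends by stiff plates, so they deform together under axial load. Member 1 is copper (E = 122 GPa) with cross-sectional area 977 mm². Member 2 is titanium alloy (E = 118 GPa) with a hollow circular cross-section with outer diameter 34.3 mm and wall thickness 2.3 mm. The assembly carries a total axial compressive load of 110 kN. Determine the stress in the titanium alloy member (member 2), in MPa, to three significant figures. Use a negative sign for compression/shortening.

-88.6 MPa

A_2 = 231.2 mm².
Equal strain + equilibrium ⇒ each member carries load in proportion to AE: A₁E₁ = 119200000 N, A₂E₂ = 27280000 N, ΣAE = 146500000 N.
σ₂ = P·E₂/ΣAE = -110000·118000/146500000 = -88.61 MPa.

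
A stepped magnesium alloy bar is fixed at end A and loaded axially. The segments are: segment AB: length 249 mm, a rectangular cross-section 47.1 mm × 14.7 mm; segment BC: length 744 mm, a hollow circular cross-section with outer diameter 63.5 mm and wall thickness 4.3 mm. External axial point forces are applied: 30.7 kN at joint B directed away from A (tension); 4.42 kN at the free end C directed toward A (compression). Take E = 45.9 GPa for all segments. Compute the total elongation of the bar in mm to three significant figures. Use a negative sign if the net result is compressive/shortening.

Internal axial forces (sectioning from the free end, tension +): N_BC = -4.42 kN, N_AB = 26.28 kN.
A_AB = 692.4 mm².
A_BC = 799.7 mm².
δ_AB = 26280·249/(692.4·45900) = 0.2059 mm
δ_BC = -4420·744/(799.7·45900) = -0.08959 mm
δ = Σδ_i = 0.1163 mm.

0.116 mm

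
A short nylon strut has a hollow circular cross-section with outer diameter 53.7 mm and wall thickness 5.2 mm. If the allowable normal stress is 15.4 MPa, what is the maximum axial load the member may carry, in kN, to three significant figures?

A = 792.3 mm².
P_max = σ_allow · A = 15.4 · 792.3 = 12200 N = 12.2 kN.

12.2 kN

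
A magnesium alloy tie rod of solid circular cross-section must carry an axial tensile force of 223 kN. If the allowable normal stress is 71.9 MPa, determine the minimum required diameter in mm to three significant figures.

Required area A ≥ P/σ_allow = 223000/71.9 = 3102 mm².
For a solid circular section, d ≥ √(4A/π) = 62.84 mm.

62.8 mm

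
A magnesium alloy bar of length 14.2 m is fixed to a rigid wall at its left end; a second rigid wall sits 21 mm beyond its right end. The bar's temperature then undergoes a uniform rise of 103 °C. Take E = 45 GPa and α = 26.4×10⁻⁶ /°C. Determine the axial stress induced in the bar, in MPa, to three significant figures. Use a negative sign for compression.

-55.8 MPa

Free thermal expansion αLΔT = 26.4e-6 · 14200 · 103 = 38.61 mm.
The walls engage after the gap closes; constrained expansion = 38.61 − 21 = 17.61 mm.
The walls impose strain ε = −(17.61)/14200 = -1.2403e-03; σ = Eε = 45000 · -1.2403e-03 = -55.81 MPa.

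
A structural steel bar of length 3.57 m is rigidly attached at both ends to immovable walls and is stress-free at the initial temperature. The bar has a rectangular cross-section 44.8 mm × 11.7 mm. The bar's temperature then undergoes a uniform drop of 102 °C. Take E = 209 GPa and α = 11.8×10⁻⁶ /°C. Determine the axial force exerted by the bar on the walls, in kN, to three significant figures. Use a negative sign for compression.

Free thermal expansion αLΔT = 11.8e-6 · 3570 · -102 = -4.297 mm.
The walls impose strain ε = −(-4.297)/3570 = 1.2036e-03; σ = Eε = 209000 · 1.2036e-03 = 251.6 MPa.
Wall reaction R = σ·A = 251.6·524.2 = 131900 N = 131.9 kN.

132 kN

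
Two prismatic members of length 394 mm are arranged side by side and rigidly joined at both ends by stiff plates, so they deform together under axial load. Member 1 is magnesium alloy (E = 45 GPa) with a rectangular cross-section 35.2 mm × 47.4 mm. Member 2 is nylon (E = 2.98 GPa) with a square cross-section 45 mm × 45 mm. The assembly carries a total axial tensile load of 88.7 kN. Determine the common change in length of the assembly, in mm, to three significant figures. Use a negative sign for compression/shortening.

A_1 = 1668 mm².
A_2 = 2025 mm².
Equal strain + equilibrium ⇒ each member carries load in proportion to AE: A₁E₁ = 75080000 N, A₂E₂ = 6034000 N, ΣAE = 81120000 N.
δ = PL/ΣAE = 88700·394/81120000 = 0.4308 mm.

0.431 mm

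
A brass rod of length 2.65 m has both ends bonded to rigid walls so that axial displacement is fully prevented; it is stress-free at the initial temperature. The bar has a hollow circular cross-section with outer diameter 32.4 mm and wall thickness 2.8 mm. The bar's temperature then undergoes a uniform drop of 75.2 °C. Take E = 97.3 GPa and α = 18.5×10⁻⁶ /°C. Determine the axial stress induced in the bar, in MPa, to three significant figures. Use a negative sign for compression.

135 MPa

Free thermal expansion αLΔT = 18.5e-6 · 2650 · -75.2 = -3.687 mm.
The walls impose strain ε = −(-3.687)/2650 = 1.3912e-03; σ = Eε = 97300 · 1.3912e-03 = 135.4 MPa.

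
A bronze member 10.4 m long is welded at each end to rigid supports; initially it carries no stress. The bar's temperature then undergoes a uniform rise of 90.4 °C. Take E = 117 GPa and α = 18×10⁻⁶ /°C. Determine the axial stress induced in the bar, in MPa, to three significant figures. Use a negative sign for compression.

-190 MPa

Free thermal expansion αLΔT = 18e-6 · 10400 · 90.4 = 16.92 mm.
The walls impose strain ε = −(16.92)/10400 = -1.6272e-03; σ = Eε = 117000 · -1.6272e-03 = -190.4 MPa.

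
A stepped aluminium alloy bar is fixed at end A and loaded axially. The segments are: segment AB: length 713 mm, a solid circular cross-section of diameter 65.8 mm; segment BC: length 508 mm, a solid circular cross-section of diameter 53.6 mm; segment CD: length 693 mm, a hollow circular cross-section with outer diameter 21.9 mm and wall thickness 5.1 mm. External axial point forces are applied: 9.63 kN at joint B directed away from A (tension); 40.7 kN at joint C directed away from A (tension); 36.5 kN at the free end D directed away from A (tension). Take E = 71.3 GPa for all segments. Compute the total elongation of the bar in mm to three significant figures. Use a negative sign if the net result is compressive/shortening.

1.82 mm

Internal axial forces (sectioning from the free end, tension +): N_CD = 36.5 kN, N_BC = 77.2 kN, N_AB = 86.83 kN.
A_AB = 3400 mm².
A_BC = 2256 mm².
A_CD = 269.2 mm².
δ_AB = 86830·713/(3400·71300) = 0.2553 mm
δ_BC = 77200·508/(2256·71300) = 0.2438 mm
δ_CD = 36500·693/(269.2·71300) = 1.318 mm
δ = Σδ_i = 1.817 mm.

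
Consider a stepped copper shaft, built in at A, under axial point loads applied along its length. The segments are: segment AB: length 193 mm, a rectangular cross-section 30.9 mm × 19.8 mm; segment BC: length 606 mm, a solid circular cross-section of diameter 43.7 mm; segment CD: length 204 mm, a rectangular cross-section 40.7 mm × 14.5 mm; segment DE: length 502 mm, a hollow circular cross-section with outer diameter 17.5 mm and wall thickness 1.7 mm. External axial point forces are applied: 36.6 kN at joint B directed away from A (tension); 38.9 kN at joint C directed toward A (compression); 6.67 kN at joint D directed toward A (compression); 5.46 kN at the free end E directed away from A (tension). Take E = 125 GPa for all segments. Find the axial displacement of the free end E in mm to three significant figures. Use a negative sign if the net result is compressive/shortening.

0.118 mm

Internal axial forces (sectioning from the free end, tension +): N_DE = 5.46 kN, N_CD = -1.21 kN, N_BC = -40.11 kN, N_AB = -3.51 kN.
A_AB = 611.8 mm².
A_BC = 1500 mm².
A_CD = 590.2 mm².
A_DE = 84.38 mm².
δ_AB = -3510·193/(611.8·125000) = -0.008858 mm
δ_BC = -40110·606/(1500·125000) = -0.1296 mm
δ_CD = -1210·204/(590.2·125000) = -0.003346 mm
δ_DE = 5460·502/(84.38·125000) = 0.2599 mm
δ = Σδ_i = 0.118 mm.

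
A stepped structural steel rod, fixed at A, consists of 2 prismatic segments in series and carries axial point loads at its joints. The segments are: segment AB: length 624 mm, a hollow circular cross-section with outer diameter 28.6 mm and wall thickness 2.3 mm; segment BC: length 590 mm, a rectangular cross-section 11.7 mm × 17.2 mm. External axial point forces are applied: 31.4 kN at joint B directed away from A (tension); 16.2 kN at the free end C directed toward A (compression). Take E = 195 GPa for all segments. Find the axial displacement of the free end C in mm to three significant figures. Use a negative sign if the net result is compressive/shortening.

0.0124 mm

Internal axial forces (sectioning from the free end, tension +): N_BC = -16.2 kN, N_AB = 15.2 kN.
A_AB = 190 mm².
A_BC = 201.2 mm².
δ_AB = 15200·624/(190·195000) = 0.256 mm
δ_BC = -16200·590/(201.2·195000) = -0.2436 mm
δ = Σδ_i = 0.01239 mm.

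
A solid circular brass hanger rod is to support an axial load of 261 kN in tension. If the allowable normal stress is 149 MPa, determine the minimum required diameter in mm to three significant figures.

47.2 mm

Required area A ≥ P/σ_allow = 261000/149 = 1752 mm².
For a solid circular section, d ≥ √(4A/π) = 47.23 mm.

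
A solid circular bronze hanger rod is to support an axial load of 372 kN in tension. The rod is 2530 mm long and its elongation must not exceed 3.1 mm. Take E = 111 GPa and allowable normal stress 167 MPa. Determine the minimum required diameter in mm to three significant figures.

Required area A ≥ P/σ_allow = 372000/167 = 2228 mm².
For a solid circular section, d ≥ √(4A/π) = 53.26 mm.
Elongation limit: A ≥ PL/(Eδ_allow) = 372000·2530/(111000·3.1) = 2735 mm² ⇒ d ≥ 59.01 mm.
The elongation limit governs.

59.0 mm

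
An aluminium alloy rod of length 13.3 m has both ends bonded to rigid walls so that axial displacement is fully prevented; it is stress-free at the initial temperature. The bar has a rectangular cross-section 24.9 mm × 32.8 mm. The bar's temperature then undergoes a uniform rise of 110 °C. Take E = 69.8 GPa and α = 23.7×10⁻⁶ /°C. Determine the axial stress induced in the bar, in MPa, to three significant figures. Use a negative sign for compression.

Free thermal expansion αLΔT = 23.7e-6 · 13300 · 110 = 34.67 mm.
The walls impose strain ε = −(34.67)/13300 = -2.6070e-03; σ = Eε = 69800 · -2.6070e-03 = -182 MPa.

-182 MPa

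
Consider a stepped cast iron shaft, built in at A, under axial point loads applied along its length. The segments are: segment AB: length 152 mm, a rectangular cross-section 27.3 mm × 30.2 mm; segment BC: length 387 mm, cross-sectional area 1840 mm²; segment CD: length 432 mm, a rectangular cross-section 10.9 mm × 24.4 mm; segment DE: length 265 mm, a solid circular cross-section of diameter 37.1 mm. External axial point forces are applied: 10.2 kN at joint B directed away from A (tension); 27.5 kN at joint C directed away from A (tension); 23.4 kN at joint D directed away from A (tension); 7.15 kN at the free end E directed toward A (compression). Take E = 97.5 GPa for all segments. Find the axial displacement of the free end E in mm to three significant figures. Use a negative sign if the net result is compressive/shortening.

Internal axial forces (sectioning from the free end, tension +): N_DE = -7.15 kN, N_CD = 16.25 kN, N_BC = 43.75 kN, N_AB = 53.95 kN.
A_AB = 824.5 mm².
A_CD = 266 mm².
A_DE = 1081 mm².
δ_AB = 53950·152/(824.5·97500) = 0.102 mm
δ_BC = 43750·387/(1840·97500) = 0.09438 mm
δ_CD = 16250·432/(266·97500) = 0.2707 mm
δ_DE = -7150·265/(1081·97500) = -0.01798 mm
δ = Σδ_i = 0.4491 mm.

0.449 mm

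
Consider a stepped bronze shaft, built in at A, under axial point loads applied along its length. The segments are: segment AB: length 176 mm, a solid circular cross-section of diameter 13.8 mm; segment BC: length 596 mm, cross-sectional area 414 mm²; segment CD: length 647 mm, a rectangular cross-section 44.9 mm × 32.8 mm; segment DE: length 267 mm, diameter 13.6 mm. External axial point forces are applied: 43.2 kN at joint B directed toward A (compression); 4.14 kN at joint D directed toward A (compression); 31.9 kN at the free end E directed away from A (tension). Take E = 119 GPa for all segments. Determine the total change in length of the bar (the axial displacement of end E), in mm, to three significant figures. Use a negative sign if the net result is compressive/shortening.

0.778 mm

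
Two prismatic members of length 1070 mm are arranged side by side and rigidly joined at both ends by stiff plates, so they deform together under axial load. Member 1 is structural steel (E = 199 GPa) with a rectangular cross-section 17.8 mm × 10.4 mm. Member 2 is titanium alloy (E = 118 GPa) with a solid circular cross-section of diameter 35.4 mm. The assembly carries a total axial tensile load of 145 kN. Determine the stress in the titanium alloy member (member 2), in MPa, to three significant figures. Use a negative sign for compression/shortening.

A_1 = 185.1 mm².
A_2 = 984.2 mm².
Equal strain + equilibrium ⇒ each member carries load in proportion to AE: A₁E₁ = 36840000 N, A₂E₂ = 116100000 N, ΣAE = 153000000 N.
σ₂ = P·E₂/ΣAE = 145000·118000/153000000 = 111.8 MPa.

112 MPa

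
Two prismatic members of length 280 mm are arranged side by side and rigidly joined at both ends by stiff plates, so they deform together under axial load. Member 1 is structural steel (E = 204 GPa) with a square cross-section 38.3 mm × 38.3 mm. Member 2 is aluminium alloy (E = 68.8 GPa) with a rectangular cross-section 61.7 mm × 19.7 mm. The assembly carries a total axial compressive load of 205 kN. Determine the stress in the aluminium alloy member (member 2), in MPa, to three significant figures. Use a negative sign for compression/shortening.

A_1 = 1467 mm².
A_2 = 1215 mm².
Equal strain + equilibrium ⇒ each member carries load in proportion to AE: A₁E₁ = 299200000 N, A₂E₂ = 83630000 N, ΣAE = 382900000 N.
σ₂ = P·E₂/ΣAE = -205000·68800/382900000 = -36.84 MPa.

-36.8 MPa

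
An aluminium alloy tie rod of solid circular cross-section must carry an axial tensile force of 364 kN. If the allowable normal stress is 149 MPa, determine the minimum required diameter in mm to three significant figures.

55.8 mm

Required area A ≥ P/σ_allow = 364000/149 = 2443 mm².
For a solid circular section, d ≥ √(4A/π) = 55.77 mm.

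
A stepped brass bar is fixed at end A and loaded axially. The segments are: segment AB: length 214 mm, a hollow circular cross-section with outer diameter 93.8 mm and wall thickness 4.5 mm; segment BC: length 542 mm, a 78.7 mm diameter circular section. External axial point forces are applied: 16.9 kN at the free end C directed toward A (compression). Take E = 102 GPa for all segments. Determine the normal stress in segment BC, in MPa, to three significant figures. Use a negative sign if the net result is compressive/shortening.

Internal axial forces (sectioning from the free end, tension +): N_BC = -16.9 kN, N_AB = -16.9 kN.
A_BC = 4865 mm².
σ_BC = N_BC/A_BC = -16900/4865 = -3.474 MPa.

-3.47 MPa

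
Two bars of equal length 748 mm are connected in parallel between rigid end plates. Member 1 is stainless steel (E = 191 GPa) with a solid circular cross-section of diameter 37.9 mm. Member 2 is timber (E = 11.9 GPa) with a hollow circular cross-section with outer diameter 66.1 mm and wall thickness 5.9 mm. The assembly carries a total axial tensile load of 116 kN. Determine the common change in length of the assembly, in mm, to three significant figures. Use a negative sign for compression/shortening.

0.379 mm

A_1 = 1128 mm².
A_2 = 1116 mm².
Equal strain + equilibrium ⇒ each member carries load in proportion to AE: A₁E₁ = 215500000 N, A₂E₂ = 13280000 N, ΣAE = 228800000 N.
δ = PL/ΣAE = 116000·748/228800000 = 0.3793 mm.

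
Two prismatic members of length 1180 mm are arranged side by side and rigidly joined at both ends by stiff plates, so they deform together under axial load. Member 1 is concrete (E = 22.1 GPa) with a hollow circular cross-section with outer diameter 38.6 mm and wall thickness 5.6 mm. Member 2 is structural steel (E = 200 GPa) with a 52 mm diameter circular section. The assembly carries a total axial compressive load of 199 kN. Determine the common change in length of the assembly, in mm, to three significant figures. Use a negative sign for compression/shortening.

-0.537 mm

A_1 = 580.6 mm².
A_2 = 2124 mm².
Equal strain + equilibrium ⇒ each member carries load in proportion to AE: A₁E₁ = 12830000 N, A₂E₂ = 424700000 N, ΣAE = 437600000 N.
δ = PL/ΣAE = -199000·1180/437600000 = -0.5366 mm.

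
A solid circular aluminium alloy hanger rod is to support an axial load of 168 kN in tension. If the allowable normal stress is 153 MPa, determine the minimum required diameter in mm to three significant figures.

Required area A ≥ P/σ_allow = 168000/153 = 1098 mm².
For a solid circular section, d ≥ √(4A/π) = 37.39 mm.

37.4 mm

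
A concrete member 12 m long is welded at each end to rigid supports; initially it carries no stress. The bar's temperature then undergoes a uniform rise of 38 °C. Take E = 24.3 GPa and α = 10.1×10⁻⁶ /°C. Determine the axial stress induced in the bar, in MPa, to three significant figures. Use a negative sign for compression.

Free thermal expansion αLΔT = 10.1e-6 · 12000 · 38 = 4.606 mm.
The walls impose strain ε = −(4.606)/12000 = -3.8380e-04; σ = Eε = 24300 · -3.8380e-04 = -9.326 MPa.

-9.33 MPa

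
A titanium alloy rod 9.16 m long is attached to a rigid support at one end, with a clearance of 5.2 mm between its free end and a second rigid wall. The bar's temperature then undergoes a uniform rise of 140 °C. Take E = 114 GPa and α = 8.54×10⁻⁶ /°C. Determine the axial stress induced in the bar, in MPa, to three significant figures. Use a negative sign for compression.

-71.6 MPa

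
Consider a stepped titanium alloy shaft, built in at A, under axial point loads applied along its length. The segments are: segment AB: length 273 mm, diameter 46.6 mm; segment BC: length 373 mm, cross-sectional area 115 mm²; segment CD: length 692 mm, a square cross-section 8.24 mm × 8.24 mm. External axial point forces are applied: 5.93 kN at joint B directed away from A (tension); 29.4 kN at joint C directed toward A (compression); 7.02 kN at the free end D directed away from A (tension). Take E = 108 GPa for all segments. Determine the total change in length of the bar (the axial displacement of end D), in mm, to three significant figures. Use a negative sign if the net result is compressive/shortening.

-0.0340 mm

Internal axial forces (sectioning from the free end, tension +): N_CD = 7.02 kN, N_BC = -22.38 kN, N_AB = -16.45 kN.
A_AB = 1706 mm².
A_CD = 67.9 mm².
δ_AB = -16450·273/(1706·108000) = -0.02438 mm
δ_BC = -22380·373/(115·108000) = -0.6721 mm
δ_CD = 7020·692/(67.9·108000) = 0.6625 mm
δ = Σδ_i = -0.03403 mm.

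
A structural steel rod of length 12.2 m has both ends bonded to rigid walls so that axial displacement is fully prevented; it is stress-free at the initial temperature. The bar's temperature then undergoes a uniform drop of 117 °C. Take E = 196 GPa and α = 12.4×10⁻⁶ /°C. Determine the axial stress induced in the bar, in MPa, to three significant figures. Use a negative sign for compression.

Free thermal expansion αLΔT = 12.4e-6 · 12200 · -117 = -17.7 mm.
The walls impose strain ε = −(-17.7)/12200 = 1.4508e-03; σ = Eε = 196000 · 1.4508e-03 = 284.4 MPa.

284 MPa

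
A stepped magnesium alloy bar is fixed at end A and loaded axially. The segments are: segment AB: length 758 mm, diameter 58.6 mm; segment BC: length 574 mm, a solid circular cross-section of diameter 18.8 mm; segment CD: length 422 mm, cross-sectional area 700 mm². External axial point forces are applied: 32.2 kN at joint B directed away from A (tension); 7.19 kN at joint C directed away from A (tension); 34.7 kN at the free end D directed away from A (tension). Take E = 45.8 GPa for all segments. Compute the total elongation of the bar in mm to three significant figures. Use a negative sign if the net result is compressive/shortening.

2.80 mm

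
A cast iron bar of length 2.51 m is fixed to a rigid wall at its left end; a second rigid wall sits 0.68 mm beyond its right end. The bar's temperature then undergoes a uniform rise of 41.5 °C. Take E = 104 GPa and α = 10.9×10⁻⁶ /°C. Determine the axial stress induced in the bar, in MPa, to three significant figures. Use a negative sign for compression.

Free thermal expansion αLΔT = 10.9e-6 · 2510 · 41.5 = 1.135 mm.
The walls engage after the gap closes; constrained expansion = 1.135 − 0.68 = 0.4554 mm.
The walls impose strain ε = −(0.4554)/2510 = -1.8143e-04; σ = Eε = 104000 · -1.8143e-04 = -18.87 MPa.

-18.9 MPa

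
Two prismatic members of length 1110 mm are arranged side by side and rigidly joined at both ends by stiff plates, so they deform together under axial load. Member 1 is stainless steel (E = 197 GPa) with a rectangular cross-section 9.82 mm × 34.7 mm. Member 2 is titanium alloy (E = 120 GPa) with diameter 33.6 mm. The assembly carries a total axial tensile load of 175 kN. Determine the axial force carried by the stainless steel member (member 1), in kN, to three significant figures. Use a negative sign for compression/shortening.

A_1 = 340.8 mm².
A_2 = 886.7 mm².
Equal strain + equilibrium ⇒ each member carries load in proportion to AE: A₁E₁ = 67130000 N, A₂E₂ = 106400000 N, ΣAE = 173500000 N.
F₁ = P·A₁E₁/ΣAE = 175000·67130000/173500000 = 67700 N.

67.7 kN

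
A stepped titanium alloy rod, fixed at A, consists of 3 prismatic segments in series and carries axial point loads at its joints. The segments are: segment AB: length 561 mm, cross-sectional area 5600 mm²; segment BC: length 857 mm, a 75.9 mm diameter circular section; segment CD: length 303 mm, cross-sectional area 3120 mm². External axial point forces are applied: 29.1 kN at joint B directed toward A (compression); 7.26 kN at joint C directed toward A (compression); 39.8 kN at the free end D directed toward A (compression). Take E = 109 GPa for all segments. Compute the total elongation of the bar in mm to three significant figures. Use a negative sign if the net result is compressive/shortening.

-0.187 mm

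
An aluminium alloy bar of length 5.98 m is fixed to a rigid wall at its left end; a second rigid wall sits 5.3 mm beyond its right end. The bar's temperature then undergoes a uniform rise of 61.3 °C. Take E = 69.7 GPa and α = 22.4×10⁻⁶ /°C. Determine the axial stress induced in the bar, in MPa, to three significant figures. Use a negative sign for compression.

-33.9 MPa

Free thermal expansion αLΔT = 22.4e-6 · 5980 · 61.3 = 8.211 mm.
The walls engage after the gap closes; constrained expansion = 8.211 − 5.3 = 2.911 mm.
The walls impose strain ε = −(2.911)/5980 = -4.8683e-04; σ = Eε = 69700 · -4.8683e-04 = -33.93 MPa.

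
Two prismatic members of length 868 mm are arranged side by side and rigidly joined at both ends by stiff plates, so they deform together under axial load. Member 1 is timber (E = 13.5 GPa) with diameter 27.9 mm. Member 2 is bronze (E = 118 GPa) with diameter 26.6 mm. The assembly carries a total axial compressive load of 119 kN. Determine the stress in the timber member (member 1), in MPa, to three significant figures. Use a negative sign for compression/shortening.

-21.8 MPa

A_1 = 611.4 mm².
A_2 = 555.7 mm².
Equal strain + equilibrium ⇒ each member carries load in proportion to AE: A₁E₁ = 8253000 N, A₂E₂ = 65570000 N, ΣAE = 73830000 N.
σ₁ = P·E₁/ΣAE = -119000·13500/73830000 = -21.76 MPa.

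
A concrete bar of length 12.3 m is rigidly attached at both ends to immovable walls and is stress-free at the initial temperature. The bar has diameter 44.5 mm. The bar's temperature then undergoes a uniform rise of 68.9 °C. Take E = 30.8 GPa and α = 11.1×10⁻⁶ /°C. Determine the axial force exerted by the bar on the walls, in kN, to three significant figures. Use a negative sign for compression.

Free thermal expansion αLΔT = 11.1e-6 · 12300 · 68.9 = 9.407 mm.
The walls impose strain ε = −(9.407)/12300 = -7.6479e-04; σ = Eε = 30800 · -7.6479e-04 = -23.56 MPa.
Wall reaction R = σ·A = -23.56·1555 = -36640 N = -36.64 kN.

-36.6 kN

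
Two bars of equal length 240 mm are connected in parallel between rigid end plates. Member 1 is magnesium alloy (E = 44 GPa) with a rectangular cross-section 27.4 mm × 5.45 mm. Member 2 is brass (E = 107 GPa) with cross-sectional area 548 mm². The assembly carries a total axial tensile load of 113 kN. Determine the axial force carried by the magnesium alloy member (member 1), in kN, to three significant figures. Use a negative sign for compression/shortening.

11.4 kN

A_1 = 149.3 mm².
Equal strain + equilibrium ⇒ each member carries load in proportion to AE: A₁E₁ = 6571000 N, A₂E₂ = 58640000 N, ΣAE = 65210000 N.
F₁ = P·A₁E₁/ΣAE = 113000·6571000/65210000 = 11390 N.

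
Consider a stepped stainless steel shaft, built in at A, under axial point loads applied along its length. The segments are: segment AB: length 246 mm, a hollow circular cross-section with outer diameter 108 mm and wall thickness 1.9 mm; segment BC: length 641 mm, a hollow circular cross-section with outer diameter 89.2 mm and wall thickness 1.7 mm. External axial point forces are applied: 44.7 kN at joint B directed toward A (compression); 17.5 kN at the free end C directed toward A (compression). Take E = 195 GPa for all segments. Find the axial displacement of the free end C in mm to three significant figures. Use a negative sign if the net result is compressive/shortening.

Internal axial forces (sectioning from the free end, tension +): N_BC = -17.5 kN, N_AB = -62.2 kN.
A_AB = 633.3 mm².
A_BC = 467.3 mm².
δ_AB = -62200·246/(633.3·195000) = -0.1239 mm
δ_BC = -17500·641/(467.3·195000) = -0.1231 mm
δ = Σδ_i = -0.247 mm.

-0.247 mm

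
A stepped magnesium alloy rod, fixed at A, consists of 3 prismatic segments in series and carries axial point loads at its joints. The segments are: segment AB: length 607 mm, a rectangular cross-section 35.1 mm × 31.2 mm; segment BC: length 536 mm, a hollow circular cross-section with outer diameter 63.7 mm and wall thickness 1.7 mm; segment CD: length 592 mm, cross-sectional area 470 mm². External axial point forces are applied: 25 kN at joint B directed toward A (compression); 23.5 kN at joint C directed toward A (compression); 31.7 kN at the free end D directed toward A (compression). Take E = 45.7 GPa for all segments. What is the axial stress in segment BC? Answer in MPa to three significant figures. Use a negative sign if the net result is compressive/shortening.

Internal axial forces (sectioning from the free end, tension +): N_CD = -31.7 kN, N_BC = -55.2 kN, N_AB = -80.2 kN.
A_BC = 331.1 mm².
σ_BC = N_BC/A_BC = -55200/331.1 = -166.7 MPa.

-167 MPa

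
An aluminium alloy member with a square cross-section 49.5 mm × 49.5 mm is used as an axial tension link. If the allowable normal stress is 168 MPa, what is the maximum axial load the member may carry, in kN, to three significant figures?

A = 2450 mm².
P_max = σ_allow · A = 168 · 2450 = 411600 N = 411.6 kN.

412 kN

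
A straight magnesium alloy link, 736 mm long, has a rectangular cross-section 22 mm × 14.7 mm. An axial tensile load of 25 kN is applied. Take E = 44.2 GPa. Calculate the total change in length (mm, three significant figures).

1.29 mm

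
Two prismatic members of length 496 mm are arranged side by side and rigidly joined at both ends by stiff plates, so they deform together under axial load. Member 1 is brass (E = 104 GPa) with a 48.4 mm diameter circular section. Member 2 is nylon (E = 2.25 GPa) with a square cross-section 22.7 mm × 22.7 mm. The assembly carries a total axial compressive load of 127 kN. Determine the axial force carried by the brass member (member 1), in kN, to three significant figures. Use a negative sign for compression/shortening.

A_1 = 1840 mm².
A_2 = 515.3 mm².
Equal strain + equilibrium ⇒ each member carries load in proportion to AE: A₁E₁ = 191300000 N, A₂E₂ = 1159000 N, ΣAE = 192500000 N.
F₁ = P·A₁E₁/ΣAE = -127000·191300000/192500000 = -126200 N.

-126 kN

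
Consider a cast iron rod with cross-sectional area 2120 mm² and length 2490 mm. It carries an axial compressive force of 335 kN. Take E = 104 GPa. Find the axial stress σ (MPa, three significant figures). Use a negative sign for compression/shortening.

σ = N/A = -335000/2120 = -158 MPa.

-158 MPa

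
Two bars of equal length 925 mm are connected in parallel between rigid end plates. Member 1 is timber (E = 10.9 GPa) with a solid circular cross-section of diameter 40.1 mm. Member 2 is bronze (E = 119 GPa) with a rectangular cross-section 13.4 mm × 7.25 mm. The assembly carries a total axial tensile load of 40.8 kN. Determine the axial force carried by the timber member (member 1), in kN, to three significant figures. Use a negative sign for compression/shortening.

A_1 = 1263 mm².
A_2 = 97.15 mm².
Equal strain + equilibrium ⇒ each member carries load in proportion to AE: A₁E₁ = 13770000 N, A₂E₂ = 11560000 N, ΣAE = 25330000 N.
F₁ = P·A₁E₁/ΣAE = 40800·13770000/25330000 = 22180 N.

22.2 kN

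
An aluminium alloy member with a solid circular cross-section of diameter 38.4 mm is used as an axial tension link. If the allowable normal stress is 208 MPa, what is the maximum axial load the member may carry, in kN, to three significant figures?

A = 1158 mm².
P_max = σ_allow · A = 208 · 1158 = 240900 N = 240.9 kN.

241 kN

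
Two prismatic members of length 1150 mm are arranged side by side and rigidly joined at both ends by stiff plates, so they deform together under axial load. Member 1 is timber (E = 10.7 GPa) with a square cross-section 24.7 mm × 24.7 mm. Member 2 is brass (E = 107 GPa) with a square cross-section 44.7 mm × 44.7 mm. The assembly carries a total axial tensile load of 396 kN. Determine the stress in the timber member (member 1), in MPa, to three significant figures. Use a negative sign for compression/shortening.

A_1 = 610.1 mm².
A_2 = 1998 mm².
Equal strain + equilibrium ⇒ each member carries load in proportion to AE: A₁E₁ = 6528000 N, A₂E₂ = 213800000 N, ΣAE = 220300000 N.
σ₁ = P·E₁/ΣAE = 396000·10700/220300000 = 19.23 MPa.

19.2 MPa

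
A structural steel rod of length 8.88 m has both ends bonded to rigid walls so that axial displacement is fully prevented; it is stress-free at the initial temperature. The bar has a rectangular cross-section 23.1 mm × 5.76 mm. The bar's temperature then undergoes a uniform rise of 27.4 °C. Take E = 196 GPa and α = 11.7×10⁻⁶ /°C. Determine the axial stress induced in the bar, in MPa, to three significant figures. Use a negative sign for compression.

-62.8 MPa

Free thermal expansion αLΔT = 11.7e-6 · 8880 · 27.4 = 2.847 mm.
The walls impose strain ε = −(2.847)/8880 = -3.2058e-04; σ = Eε = 196000 · -3.2058e-04 = -62.83 MPa.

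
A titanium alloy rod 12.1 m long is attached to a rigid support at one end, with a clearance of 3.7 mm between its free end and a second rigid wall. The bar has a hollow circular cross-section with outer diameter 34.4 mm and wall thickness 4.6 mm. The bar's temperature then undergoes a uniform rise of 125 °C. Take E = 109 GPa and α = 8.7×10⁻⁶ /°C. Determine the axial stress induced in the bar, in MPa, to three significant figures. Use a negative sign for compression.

-85.2 MPa

Free thermal expansion αLΔT = 8.7e-6 · 12100 · 125 = 13.16 mm.
The walls engage after the gap closes; constrained expansion = 13.16 − 3.7 = 9.459 mm.
The walls impose strain ε = −(9.459)/12100 = -7.8171e-04; σ = Eε = 109000 · -7.8171e-04 = -85.21 MPa.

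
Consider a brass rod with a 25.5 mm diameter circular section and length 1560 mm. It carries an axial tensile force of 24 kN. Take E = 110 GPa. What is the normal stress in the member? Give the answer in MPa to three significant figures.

47.0 MPa

A = 510.7 mm².
σ = N/A = 24000/510.7 = 46.99 MPa.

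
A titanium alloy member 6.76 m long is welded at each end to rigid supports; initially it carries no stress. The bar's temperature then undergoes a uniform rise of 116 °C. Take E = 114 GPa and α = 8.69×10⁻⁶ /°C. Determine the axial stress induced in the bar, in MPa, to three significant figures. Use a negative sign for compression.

Free thermal expansion αLΔT = 8.69e-6 · 6760 · 116 = 6.814 mm.
The walls impose strain ε = −(6.814)/6760 = -1.0080e-03; σ = Eε = 114000 · -1.0080e-03 = -114.9 MPa.

-115 MPa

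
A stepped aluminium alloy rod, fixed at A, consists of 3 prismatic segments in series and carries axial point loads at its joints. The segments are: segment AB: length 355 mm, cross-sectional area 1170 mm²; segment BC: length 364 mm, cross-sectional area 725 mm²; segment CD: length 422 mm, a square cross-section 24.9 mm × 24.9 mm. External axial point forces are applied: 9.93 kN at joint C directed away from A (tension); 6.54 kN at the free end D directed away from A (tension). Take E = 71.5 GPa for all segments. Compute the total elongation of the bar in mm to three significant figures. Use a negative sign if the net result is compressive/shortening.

0.248 mm

Internal axial forces (sectioning from the free end, tension +): N_CD = 6.54 kN, N_BC = 16.47 kN, N_AB = 16.47 kN.
A_CD = 620 mm².
δ_AB = 16470·355/(1170·71500) = 0.06989 mm
δ_BC = 16470·364/(725·71500) = 0.1157 mm
δ_CD = 6540·422/(620·71500) = 0.06226 mm
δ = Σδ_i = 0.2478 mm.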